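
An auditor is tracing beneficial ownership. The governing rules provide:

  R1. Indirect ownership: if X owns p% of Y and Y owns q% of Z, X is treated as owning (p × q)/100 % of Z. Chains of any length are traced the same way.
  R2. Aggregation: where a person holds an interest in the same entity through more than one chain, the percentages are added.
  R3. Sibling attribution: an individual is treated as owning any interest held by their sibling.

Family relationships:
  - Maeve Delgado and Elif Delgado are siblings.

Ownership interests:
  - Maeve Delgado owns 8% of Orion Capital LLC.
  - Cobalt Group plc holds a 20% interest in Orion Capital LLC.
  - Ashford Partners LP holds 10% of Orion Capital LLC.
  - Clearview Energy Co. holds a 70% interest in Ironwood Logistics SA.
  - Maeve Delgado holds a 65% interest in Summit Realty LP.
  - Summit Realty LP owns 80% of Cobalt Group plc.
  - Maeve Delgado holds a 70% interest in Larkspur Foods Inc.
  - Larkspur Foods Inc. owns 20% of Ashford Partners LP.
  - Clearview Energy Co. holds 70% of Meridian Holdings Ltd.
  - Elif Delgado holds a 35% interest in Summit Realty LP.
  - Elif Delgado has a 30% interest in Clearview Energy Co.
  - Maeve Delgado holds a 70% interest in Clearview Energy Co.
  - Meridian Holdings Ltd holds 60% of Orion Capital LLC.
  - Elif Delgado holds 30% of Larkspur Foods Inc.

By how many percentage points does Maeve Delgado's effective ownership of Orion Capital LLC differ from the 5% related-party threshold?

63

By sibling attribution (R3), Maeve Delgado is treated as also owning Elif Delgado's interest in Summit Realty LP, giving 65% + 35% = 100%.
By sibling attribution (R3), Maeve Delgado is treated as also owning Elif Delgado's interest in Larkspur Foods Inc, giving 70% + 30% = 100%.
By sibling attribution (R3), Maeve Delgado is treated as also owning Elif Delgado's interest in Clearview Energy Co, giving 70% + 30% = 100%.
Chain via Summit Realty LP → Cobalt Group plc (R1): 100% × 80% × 20% = 16% of Orion Capital LLC.
Chain via Larkspur Foods Inc. → Ashford Partners LP (R1): 100% × 20% × 10% = 2% of Orion Capital LLC.
Chain via Clearview Energy Co. → Meridian Holdings Ltd (R1): 100% × 70% × 60% = 42% of Orion Capital LLC.
Direct interest in Orion Capital LLC: 8%.
Aggregating (R2): 16% + 2% + 42% + 8% = 68%.
68% exceeds the 5% threshold by 63 percentage points.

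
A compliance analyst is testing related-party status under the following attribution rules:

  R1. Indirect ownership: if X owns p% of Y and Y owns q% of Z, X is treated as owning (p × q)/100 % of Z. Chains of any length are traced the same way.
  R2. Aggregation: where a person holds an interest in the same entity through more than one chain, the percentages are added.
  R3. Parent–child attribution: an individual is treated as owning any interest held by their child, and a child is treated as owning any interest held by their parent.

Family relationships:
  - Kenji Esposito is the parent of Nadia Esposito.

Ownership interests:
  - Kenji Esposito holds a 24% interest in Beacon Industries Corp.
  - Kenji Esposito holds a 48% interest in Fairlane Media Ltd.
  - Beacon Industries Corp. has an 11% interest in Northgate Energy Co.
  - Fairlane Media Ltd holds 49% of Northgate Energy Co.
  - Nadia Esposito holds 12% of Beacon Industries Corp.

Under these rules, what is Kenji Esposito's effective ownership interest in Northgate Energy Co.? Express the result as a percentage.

27.48%

By parent–child attribution (R3), Kenji Esposito is treated as also owning Nadia Esposito's interest in Beacon Industries Corp, giving 24% + 12% = 36%.
Chain via Fairlane Media Ltd (R1): 48% × 49% = 23.52% of Northgate Energy Co.
Chain via Beacon Industries Corp. (R1): 36% × 11% = 3.96% of Northgate Energy Co.
Aggregating (R2): 23.52% + 3.96% = 27.48%.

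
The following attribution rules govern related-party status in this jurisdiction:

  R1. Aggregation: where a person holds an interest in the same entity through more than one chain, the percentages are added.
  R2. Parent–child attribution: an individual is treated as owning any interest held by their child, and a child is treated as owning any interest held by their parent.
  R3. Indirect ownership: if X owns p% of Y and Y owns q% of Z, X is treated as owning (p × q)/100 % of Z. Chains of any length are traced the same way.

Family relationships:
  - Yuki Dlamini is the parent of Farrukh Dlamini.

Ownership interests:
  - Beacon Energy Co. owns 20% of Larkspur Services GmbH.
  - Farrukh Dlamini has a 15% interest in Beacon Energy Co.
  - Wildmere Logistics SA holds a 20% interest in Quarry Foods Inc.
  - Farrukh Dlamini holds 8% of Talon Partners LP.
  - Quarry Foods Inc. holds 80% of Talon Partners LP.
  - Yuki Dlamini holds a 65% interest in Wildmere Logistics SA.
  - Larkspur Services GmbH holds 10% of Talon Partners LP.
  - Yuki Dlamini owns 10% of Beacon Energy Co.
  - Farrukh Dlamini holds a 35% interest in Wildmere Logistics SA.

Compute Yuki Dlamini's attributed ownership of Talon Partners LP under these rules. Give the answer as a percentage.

By parent–child attribution (R2), Yuki Dlamini is treated as also owning Farrukh Dlamini's interest in Beacon Energy Co, giving 10% + 15% = 25%.
By parent–child attribution (R2), Yuki Dlamini is treated as also owning Farrukh Dlamini's interest in Wildmere Logistics SA, giving 65% + 35% = 100%.
By parent–child attribution (R2), Yuki Dlamini is treated as owning Farrukh Dlamini's 8% interest in Talon Partners LP.
Chain via Beacon Energy Co. → Larkspur Services GmbH (R3): 25% × 20% × 10% = 0.5% of Talon Partners LP.
Chain via Wildmere Logistics SA → Quarry Foods Inc. (R3): 100% × 20% × 80% = 16% of Talon Partners LP.
Direct interest in Talon Partners LP: 8%.
Aggregating (R1): 0.5% + 16% + 8% = 24.5%.

24.5%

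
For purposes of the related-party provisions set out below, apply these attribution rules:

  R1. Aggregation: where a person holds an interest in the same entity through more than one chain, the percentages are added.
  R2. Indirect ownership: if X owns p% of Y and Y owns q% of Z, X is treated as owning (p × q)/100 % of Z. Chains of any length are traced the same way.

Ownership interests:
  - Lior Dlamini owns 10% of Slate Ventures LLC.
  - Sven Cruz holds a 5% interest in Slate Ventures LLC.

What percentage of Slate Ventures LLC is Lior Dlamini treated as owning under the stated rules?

10%

Direct interest in Slate Ventures LLC: 10%.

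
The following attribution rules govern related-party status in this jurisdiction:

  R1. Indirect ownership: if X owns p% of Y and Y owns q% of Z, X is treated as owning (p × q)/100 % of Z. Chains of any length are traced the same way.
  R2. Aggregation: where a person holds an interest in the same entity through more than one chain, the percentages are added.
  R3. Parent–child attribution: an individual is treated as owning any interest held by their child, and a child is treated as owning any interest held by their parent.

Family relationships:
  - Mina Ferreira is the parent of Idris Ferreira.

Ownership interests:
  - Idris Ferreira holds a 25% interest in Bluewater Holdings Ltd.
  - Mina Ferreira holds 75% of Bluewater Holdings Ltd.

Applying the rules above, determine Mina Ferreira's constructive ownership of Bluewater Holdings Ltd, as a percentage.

By parent–child attribution (R3), Mina Ferreira is treated as also owning Idris Ferreira's interest in Bluewater Holdings Ltd, giving 75% + 25% = 100%.
Direct interest in Bluewater Holdings Ltd: 100%.

100%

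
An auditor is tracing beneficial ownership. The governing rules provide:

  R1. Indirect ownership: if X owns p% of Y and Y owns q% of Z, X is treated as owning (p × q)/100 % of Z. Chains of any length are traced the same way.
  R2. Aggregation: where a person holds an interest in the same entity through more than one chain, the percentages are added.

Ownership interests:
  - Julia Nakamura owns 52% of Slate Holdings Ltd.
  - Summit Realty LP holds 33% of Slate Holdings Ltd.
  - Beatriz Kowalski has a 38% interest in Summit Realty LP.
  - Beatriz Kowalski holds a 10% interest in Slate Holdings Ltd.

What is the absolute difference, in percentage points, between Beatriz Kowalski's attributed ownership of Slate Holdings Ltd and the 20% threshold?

Chain via Summit Realty LP (R1): 38% × 33% = 12.54% of Slate Holdings Ltd.
Direct interest in Slate Holdings Ltd: 10%.
Aggregating (R2): 12.54% + 10% = 22.54%.
22.54% exceeds the 20% threshold by 2.54 percentage points.

2.54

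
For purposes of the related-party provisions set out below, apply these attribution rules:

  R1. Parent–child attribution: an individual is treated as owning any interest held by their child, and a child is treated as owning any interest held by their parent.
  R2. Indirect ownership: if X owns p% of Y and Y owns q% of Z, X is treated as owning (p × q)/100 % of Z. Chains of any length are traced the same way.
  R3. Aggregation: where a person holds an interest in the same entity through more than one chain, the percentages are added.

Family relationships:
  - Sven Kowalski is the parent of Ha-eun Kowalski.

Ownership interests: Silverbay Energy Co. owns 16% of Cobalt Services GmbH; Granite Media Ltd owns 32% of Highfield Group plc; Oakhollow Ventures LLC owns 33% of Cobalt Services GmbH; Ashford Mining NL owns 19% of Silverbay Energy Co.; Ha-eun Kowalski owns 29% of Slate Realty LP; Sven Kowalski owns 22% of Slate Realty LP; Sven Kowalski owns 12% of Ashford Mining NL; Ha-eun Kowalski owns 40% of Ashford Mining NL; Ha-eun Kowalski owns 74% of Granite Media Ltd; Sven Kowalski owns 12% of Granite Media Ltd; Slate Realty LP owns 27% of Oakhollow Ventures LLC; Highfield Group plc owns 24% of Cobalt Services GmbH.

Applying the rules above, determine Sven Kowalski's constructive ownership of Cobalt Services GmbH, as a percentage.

By parent–child attribution (R1), Sven Kowalski is treated as also owning Ha-eun Kowalski's interest in Ashford Mining NL, giving 12% + 40% = 52%.
By parent–child attribution (R1), Sven Kowalski is treated as also owning Ha-eun Kowalski's interest in Slate Realty LP, giving 22% + 29% = 51%.
By parent–child attribution (R1), Sven Kowalski is treated as also owning Ha-eun Kowalski's interest in Granite Media Ltd, giving 12% + 74% = 86%.
Chain via Ashford Mining NL → Silverbay Energy Co. (R2): 52% × 19% × 16% = 1.5808% of Cobalt Services GmbH.
Chain via Slate Realty LP → Oakhollow Ventures LLC (R2): 51% × 27% × 33% = 4.5441% of Cobalt Services GmbH.
Chain via Granite Media Ltd → Highfield Group plc (R2): 86% × 32% × 24% = 6.6048% of Cobalt Services GmbH.
Aggregating (R3): 1.5808% + 4.5441% + 6.6048% = 12.7297%.

12.7297%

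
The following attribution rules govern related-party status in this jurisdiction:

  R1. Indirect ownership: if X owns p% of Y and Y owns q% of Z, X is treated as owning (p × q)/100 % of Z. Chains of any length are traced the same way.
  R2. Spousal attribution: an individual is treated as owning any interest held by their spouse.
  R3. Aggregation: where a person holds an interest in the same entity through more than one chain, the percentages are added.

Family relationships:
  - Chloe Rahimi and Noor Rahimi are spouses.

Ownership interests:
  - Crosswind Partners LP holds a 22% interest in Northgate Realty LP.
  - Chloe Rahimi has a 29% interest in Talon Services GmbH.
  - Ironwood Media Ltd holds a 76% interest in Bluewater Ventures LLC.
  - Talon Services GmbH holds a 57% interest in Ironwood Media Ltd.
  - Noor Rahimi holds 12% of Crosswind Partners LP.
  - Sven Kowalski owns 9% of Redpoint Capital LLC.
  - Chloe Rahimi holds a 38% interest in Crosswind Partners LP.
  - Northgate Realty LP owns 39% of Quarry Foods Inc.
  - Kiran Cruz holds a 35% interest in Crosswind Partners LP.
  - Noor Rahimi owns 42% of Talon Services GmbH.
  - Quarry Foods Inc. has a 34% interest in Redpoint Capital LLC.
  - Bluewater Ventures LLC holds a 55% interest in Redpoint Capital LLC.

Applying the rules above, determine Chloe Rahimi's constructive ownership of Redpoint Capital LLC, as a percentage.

By spousal attribution (R2), Chloe Rahimi is treated as also owning Noor Rahimi's interest in Talon Services GmbH, giving 29% + 42% = 71%.
By spousal attribution (R2), Chloe Rahimi is treated as also owning Noor Rahimi's interest in Crosswind Partners LP, giving 38% + 12% = 50%.
Chain via Talon Services GmbH → Ironwood Media Ltd → Bluewater Ventures LLC (R1): 71% × 57% × 76% × 55% = 16.91646% of Redpoint Capital LLC.
Chain via Crosswind Partners LP → Northgate Realty LP → Quarry Foods Inc. (R1): 50% × 22% × 39% × 34% = 1.4586% of Redpoint Capital LLC.
Aggregating (R3): 16.91646% + 1.4586% = 18.37506%.

18.37506%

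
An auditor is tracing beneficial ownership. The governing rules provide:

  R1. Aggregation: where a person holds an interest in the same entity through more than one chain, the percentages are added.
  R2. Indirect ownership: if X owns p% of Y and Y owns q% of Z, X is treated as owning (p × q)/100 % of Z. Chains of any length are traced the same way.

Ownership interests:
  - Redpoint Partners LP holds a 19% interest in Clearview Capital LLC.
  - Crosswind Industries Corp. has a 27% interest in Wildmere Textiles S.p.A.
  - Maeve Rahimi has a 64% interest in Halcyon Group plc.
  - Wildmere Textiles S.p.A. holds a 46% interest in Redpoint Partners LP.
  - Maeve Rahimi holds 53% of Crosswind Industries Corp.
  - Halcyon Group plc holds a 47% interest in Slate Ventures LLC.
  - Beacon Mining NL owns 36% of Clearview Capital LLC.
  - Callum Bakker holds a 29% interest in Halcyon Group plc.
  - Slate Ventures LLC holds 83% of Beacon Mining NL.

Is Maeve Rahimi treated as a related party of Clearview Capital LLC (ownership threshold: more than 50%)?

No

Chain via Halcyon Group plc → Slate Ventures LLC → Beacon Mining NL (R2): 64% × 47% × 83% × 36% = 8.987904% of Clearview Capital LLC.
Chain via Crosswind Industries Corp. → Wildmere Textiles S.p.A. → Redpoint Partners LP (R2): 53% × 27% × 46% × 19% = 1.250694% of Clearview Capital LLC.
Aggregating (R1): 8.987904% + 1.250694% = 10.238598%.
10.238598% does not exceed the 50% threshold, so Maeve is not a related party to Clearview Capital LLC.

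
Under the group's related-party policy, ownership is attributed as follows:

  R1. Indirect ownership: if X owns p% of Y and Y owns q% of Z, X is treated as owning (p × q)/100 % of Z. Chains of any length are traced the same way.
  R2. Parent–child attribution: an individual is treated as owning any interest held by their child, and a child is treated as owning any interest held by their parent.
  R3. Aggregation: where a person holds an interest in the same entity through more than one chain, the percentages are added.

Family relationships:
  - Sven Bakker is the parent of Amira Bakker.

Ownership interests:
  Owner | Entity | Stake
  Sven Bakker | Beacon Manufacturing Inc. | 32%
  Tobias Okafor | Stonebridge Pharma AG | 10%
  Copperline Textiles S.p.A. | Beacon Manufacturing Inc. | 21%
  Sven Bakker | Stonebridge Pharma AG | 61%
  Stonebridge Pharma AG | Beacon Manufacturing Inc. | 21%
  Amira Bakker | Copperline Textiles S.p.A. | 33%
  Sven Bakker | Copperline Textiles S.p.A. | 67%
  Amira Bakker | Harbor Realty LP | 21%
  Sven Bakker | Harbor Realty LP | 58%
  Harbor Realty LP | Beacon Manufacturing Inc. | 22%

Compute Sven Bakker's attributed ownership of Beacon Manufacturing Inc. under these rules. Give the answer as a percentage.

83.19%

By parent–child attribution (R2), Sven Bakker is treated as also owning Amira Bakker's interest in Copperline Textiles S.p.A, giving 67% + 33% = 100%.
By parent–child attribution (R2), Sven Bakker is treated as also owning Amira Bakker's interest in Harbor Realty LP, giving 58% + 21% = 79%.
Chain via Copperline Textiles S.p.A. (R1): 100% × 21% = 21% of Beacon Manufacturing Inc.
Chain via Stonebridge Pharma AG (R1): 61% × 21% = 12.81% of Beacon Manufacturing Inc.
Chain via Harbor Realty LP (R1): 79% × 22% = 17.38% of Beacon Manufacturing Inc.
Direct interest in Beacon Manufacturing Inc: 32%.
Aggregating (R3): 21% + 12.81% + 17.38% + 32% = 83.19%.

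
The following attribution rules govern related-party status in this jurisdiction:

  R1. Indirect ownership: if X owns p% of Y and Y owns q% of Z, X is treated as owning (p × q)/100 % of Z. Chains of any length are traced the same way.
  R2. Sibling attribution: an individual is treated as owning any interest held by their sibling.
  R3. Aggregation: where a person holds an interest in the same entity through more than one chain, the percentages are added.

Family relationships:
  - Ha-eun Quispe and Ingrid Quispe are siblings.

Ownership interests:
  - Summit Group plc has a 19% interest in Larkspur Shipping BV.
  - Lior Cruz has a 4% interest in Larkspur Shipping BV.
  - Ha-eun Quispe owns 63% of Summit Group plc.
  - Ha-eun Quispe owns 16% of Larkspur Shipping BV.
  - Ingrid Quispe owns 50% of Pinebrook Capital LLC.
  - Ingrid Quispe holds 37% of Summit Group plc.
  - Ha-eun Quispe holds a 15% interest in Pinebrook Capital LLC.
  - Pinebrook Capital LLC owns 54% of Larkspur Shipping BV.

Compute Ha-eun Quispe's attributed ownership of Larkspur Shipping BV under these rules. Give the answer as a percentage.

By sibling attribution (R2), Ha-eun Quispe is treated as also owning Ingrid Quispe's interest in Pinebrook Capital LLC, giving 15% + 50% = 65%.
By sibling attribution (R2), Ha-eun Quispe is treated as also owning Ingrid Quispe's interest in Summit Group plc, giving 63% + 37% = 100%.
Chain via Pinebrook Capital LLC (R1): 65% × 54% = 35.1% of Larkspur Shipping BV.
Chain via Summit Group plc (R1): 100% × 19% = 19% of Larkspur Shipping BV.
Direct interest in Larkspur Shipping BV: 16%.
Aggregating (R3): 35.1% + 19% + 16% = 70.1%.

70.1%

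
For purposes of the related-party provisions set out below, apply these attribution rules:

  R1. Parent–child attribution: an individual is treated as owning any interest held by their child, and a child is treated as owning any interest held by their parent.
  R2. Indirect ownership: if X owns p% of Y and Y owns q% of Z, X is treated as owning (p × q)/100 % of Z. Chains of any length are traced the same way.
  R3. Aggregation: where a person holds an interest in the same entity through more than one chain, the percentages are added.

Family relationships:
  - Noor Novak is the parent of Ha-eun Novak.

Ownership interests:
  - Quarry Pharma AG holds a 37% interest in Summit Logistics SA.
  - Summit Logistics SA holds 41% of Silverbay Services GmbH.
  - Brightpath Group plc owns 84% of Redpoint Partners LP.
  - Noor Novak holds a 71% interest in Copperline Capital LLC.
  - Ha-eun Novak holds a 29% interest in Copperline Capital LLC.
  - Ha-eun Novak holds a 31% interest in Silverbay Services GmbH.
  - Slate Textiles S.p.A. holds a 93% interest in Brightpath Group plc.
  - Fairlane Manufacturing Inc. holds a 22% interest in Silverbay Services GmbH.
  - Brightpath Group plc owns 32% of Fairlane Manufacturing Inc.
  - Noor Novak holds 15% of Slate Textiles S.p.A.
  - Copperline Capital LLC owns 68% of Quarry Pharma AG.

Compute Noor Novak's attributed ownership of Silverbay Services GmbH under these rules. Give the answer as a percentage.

By parent–child attribution (R1), Noor Novak is treated as also owning Ha-eun Novak's interest in Copperline Capital LLC, giving 71% + 29% = 100%.
By parent–child attribution (R1), Noor Novak is treated as owning Ha-eun Novak's 31% interest in Silverbay Services GmbH.
Chain via Slate Textiles S.p.A. → Brightpath Group plc → Fairlane Manufacturing Inc. (R2): 15% × 93% × 32% × 22% = 0.98208% of Silverbay Services GmbH.
Chain via Copperline Capital LLC → Quarry Pharma AG → Summit Logistics SA (R2): 100% × 68% × 37% × 41% = 10.3156% of Silverbay Services GmbH.
Direct interest in Silverbay Services GmbH: 31%.
Aggregating (R3): 0.98208% + 10.3156% + 31% = 42.29768%.

42.29768%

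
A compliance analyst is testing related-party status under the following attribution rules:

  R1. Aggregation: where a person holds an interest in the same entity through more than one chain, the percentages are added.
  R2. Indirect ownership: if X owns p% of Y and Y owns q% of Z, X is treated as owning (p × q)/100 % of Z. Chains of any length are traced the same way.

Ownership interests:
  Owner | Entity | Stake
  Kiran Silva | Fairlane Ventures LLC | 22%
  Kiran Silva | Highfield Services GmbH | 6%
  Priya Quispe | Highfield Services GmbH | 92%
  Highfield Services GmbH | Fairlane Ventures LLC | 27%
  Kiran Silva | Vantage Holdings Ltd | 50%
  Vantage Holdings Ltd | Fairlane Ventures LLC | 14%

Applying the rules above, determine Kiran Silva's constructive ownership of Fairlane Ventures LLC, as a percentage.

Chain via Vantage Holdings Ltd (R2): 50% × 14% = 7% of Fairlane Ventures LLC.
Chain via Highfield Services GmbH (R2): 6% × 27% = 1.62% of Fairlane Ventures LLC.
Direct interest in Fairlane Ventures LLC: 22%.
Aggregating (R1): 7% + 1.62% + 22% = 30.62%.

30.62%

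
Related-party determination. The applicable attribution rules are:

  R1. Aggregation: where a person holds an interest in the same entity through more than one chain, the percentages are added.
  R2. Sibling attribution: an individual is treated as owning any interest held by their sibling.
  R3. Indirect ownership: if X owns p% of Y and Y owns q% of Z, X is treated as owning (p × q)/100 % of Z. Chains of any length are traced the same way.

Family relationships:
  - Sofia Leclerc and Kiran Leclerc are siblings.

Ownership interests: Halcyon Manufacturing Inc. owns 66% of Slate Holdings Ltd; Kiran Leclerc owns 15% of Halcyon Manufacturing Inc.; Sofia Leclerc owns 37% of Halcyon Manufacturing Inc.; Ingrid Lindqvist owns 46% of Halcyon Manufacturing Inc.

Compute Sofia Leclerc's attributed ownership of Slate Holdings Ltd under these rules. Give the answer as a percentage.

By sibling attribution (R2), Sofia Leclerc is treated as also owning Kiran Leclerc's interest in Halcyon Manufacturing Inc, giving 37% + 15% = 52%.
Chain via Halcyon Manufacturing Inc. (R3): 52% × 66% = 34.32% of Slate Holdings Ltd.

34.32%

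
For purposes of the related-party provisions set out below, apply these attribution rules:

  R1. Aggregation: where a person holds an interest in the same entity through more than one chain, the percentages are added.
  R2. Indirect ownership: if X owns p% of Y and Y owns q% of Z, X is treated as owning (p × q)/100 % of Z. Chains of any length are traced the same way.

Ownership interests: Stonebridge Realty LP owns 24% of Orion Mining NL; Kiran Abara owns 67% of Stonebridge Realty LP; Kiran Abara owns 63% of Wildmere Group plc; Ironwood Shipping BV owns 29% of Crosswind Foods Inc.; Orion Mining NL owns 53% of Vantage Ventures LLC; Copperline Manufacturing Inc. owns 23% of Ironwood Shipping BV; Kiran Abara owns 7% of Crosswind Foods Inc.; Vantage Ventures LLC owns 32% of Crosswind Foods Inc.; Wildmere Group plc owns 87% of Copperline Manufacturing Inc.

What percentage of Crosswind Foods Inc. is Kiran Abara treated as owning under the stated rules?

Chain via Wildmere Group plc → Copperline Manufacturing Inc. → Ironwood Shipping BV (R2): 63% × 87% × 23% × 29% = 3.655827% of Crosswind Foods Inc.
Chain via Stonebridge Realty LP → Orion Mining NL → Vantage Ventures LLC (R2): 67% × 24% × 53% × 32% = 2.727168% of Crosswind Foods Inc.
Direct interest in Crosswind Foods Inc: 7%.
Aggregating (R1): 3.655827% + 2.727168% + 7% = 13.382995%.

13.382995%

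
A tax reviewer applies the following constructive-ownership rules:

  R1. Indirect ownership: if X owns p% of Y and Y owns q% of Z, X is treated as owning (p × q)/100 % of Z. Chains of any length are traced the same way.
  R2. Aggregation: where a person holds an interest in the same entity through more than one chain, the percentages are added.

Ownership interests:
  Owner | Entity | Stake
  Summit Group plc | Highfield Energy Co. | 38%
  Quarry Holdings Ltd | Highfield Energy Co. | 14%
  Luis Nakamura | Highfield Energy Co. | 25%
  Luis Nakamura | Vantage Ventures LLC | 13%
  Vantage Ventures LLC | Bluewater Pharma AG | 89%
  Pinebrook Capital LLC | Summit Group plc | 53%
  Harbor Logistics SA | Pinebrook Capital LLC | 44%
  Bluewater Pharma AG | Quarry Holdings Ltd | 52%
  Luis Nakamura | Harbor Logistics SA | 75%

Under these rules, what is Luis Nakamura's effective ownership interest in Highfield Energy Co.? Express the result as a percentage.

32.488496%

Chain via Vantage Ventures LLC → Bluewater Pharma AG → Quarry Holdings Ltd (R1): 13% × 89% × 52% × 14% = 0.842296% of Highfield Energy Co.
Chain via Harbor Logistics SA → Pinebrook Capital LLC → Summit Group plc (R1): 75% × 44% × 53% × 38% = 6.6462% of Highfield Energy Co.
Direct interest in Highfield Energy Co: 25%.
Aggregating (R2): 0.842296% + 6.6462% + 25% = 32.488496%.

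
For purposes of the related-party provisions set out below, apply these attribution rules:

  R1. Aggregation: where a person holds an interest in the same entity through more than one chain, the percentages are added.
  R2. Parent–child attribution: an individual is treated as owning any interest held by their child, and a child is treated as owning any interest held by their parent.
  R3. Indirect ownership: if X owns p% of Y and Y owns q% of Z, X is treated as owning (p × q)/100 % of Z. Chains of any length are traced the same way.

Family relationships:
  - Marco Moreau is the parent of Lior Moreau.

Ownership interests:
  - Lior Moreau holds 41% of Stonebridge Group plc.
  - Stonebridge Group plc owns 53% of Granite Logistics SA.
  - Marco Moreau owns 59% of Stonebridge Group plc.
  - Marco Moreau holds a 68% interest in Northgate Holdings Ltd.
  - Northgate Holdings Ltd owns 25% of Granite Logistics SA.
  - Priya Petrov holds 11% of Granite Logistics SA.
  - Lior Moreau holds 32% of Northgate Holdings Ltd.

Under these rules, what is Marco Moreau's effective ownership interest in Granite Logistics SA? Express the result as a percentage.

78%

By parent–child attribution (R2), Marco Moreau is treated as also owning Lior Moreau's interest in Stonebridge Group plc, giving 59% + 41% = 100%.
By parent–child attribution (R2), Marco Moreau is treated as also owning Lior Moreau's interest in Northgate Holdings Ltd, giving 68% + 32% = 100%.
Chain via Stonebridge Group plc (R3): 100% × 53% = 53% of Granite Logistics SA.
Chain via Northgate Holdings Ltd (R3): 100% × 25% = 25% of Granite Logistics SA.
Aggregating (R1): 53% + 25% = 78%.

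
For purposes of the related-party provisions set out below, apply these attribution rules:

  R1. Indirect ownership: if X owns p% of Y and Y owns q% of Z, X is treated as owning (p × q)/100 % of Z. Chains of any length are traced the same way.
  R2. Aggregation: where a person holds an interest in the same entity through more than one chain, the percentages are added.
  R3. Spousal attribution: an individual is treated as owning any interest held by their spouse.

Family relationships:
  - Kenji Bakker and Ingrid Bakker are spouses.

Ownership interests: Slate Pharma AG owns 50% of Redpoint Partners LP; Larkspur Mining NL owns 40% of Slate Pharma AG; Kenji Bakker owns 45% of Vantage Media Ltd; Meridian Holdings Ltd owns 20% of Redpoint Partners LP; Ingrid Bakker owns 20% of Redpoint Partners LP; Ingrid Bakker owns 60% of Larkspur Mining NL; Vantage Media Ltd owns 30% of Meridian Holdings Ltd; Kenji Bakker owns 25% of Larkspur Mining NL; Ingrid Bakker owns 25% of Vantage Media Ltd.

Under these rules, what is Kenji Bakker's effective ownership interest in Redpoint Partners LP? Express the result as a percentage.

By spousal attribution (R3), Kenji Bakker is treated as also owning Ingrid Bakker's interest in Vantage Media Ltd, giving 45% + 25% = 70%.
By spousal attribution (R3), Kenji Bakker is treated as also owning Ingrid Bakker's interest in Larkspur Mining NL, giving 25% + 60% = 85%.
By spousal attribution (R3), Kenji Bakker is treated as owning Ingrid Bakker's 20% interest in Redpoint Partners LP.
Chain via Vantage Media Ltd → Meridian Holdings Ltd (R1): 70% × 30% × 20% = 4.2% of Redpoint Partners LP.
Chain via Larkspur Mining NL → Slate Pharma AG (R1): 85% × 40% × 50% = 17% of Redpoint Partners LP.
Direct interest in Redpoint Partners LP: 20%.
Aggregating (R2): 4.2% + 17% + 20% = 41.2%.

41.2%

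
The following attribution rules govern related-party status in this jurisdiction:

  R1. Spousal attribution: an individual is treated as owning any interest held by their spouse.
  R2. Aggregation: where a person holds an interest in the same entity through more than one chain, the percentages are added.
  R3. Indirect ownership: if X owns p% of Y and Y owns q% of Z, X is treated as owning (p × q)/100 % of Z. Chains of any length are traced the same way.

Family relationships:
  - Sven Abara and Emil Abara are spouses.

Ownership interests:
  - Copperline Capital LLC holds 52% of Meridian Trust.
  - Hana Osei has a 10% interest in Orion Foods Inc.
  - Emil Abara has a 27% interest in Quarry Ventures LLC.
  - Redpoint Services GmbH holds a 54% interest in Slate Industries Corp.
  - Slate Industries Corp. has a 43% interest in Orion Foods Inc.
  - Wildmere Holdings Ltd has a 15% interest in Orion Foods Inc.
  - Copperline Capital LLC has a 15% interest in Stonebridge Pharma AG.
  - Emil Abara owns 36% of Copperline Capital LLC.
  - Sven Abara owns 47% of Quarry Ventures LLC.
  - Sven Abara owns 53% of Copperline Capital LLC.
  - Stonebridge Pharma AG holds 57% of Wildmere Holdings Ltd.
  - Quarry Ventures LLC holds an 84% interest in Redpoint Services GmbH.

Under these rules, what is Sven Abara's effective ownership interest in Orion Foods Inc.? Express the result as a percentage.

By spousal attribution (R1), Sven Abara is treated as also owning Emil Abara's interest in Copperline Capital LLC, giving 53% + 36% = 89%.
By spousal attribution (R1), Sven Abara is treated as also owning Emil Abara's interest in Quarry Ventures LLC, giving 47% + 27% = 74%.
Chain via Copperline Capital LLC → Stonebridge Pharma AG → Wildmere Holdings Ltd (R3): 89% × 15% × 57% × 15% = 1.141425% of Orion Foods Inc.
Chain via Quarry Ventures LLC → Redpoint Services GmbH → Slate Industries Corp. (R3): 74% × 84% × 54% × 43% = 14.433552% of Orion Foods Inc.
Aggregating (R2): 1.141425% + 14.433552% = 15.574977%.

15.574977%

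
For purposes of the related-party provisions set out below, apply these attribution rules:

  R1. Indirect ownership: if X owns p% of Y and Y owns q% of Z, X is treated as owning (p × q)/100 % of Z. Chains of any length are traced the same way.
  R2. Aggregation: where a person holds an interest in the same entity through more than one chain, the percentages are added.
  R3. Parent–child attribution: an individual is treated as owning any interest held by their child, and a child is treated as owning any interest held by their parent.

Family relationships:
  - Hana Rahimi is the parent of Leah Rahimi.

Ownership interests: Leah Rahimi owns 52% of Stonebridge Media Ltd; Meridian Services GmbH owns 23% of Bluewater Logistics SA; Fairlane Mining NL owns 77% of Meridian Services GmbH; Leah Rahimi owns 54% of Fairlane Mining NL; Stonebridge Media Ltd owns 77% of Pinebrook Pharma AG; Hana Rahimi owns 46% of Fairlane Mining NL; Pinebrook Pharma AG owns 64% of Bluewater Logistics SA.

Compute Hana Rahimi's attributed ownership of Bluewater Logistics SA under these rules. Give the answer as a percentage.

By parent–child attribution (R3), Hana Rahimi is treated as also owning Leah Rahimi's interest in Fairlane Mining NL, giving 46% + 54% = 100%.
By parent–child attribution (R3), Hana Rahimi is treated as owning Leah Rahimi's 52% interest in Stonebridge Media Ltd.
Chain via Fairlane Mining NL → Meridian Services GmbH (R1): 100% × 77% × 23% = 17.71% of Bluewater Logistics SA.
Chain via Stonebridge Media Ltd → Pinebrook Pharma AG (R1): 52% × 77% × 64% = 25.6256% of Bluewater Logistics SA.
Aggregating (R2): 17.71% + 25.6256% = 43.3356%.

43.3356%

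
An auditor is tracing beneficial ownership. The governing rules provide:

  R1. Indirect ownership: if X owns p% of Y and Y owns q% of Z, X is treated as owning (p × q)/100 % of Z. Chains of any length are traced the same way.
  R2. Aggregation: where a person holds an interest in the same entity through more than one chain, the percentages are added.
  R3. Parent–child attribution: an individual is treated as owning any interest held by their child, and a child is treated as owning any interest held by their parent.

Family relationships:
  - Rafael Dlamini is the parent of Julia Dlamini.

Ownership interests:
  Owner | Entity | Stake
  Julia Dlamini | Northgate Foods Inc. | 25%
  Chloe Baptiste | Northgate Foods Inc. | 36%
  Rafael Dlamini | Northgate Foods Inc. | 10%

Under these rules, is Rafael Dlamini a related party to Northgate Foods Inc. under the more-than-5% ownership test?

By parent–child attribution (R3), Rafael Dlamini is treated as also owning Julia Dlamini's interest in Northgate Foods Inc, giving 10% + 25% = 35%.
Direct interest in Northgate Foods Inc: 35%.
35% exceeds the 5% threshold, so Rafael is a related party to Northgate Foods Inc.

Yes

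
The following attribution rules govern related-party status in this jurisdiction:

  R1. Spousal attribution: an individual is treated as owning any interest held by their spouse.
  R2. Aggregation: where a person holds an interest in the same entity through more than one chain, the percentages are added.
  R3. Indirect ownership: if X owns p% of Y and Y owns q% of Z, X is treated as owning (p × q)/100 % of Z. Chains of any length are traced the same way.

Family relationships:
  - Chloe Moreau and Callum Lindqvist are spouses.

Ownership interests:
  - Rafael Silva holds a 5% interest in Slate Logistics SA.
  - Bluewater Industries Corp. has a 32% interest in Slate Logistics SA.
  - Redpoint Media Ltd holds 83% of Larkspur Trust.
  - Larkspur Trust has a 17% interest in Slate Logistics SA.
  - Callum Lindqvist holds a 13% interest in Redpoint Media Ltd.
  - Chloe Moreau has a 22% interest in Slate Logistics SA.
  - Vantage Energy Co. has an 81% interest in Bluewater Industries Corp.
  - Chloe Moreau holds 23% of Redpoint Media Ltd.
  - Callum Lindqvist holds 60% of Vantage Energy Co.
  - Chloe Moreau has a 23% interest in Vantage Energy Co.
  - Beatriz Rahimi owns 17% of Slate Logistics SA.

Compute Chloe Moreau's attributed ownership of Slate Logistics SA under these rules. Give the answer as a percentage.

By spousal attribution (R1), Chloe Moreau is treated as also owning Callum Lindqvist's interest in Vantage Energy Co, giving 23% + 60% = 83%.
By spousal attribution (R1), Chloe Moreau is treated as also owning Callum Lindqvist's interest in Redpoint Media Ltd, giving 23% + 13% = 36%.
Chain via Vantage Energy Co. → Bluewater Industries Corp. (R3): 83% × 81% × 32% = 21.5136% of Slate Logistics SA.
Chain via Redpoint Media Ltd → Larkspur Trust (R3): 36% × 83% × 17% = 5.0796% of Slate Logistics SA.
Direct interest in Slate Logistics SA: 22%.
Aggregating (R2): 21.5136% + 5.0796% + 22% = 48.5932%.

48.5932%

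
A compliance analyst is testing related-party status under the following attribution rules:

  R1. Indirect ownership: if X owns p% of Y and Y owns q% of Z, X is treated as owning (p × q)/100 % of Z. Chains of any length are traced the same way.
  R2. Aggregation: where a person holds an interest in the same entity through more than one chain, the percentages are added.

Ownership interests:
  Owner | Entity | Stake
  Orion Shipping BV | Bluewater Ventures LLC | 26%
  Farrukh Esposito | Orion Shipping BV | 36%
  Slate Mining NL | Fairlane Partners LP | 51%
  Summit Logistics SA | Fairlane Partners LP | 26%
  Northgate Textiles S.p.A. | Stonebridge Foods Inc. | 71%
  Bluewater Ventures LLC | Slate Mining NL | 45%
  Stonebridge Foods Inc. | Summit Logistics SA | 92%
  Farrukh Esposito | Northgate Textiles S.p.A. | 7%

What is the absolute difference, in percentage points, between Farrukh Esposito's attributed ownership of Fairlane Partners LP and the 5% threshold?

Chain via Northgate Textiles S.p.A. → Stonebridge Foods Inc. → Summit Logistics SA (R1): 7% × 71% × 92% × 26% = 1.188824% of Fairlane Partners LP.
Chain via Orion Shipping BV → Bluewater Ventures LLC → Slate Mining NL (R1): 36% × 26% × 45% × 51% = 2.14812% of Fairlane Partners LP.
Aggregating (R2): 1.188824% + 2.14812% = 3.336944%.
3.336944% falls short of the 5% threshold by 1.663056 percentage points.

1.663056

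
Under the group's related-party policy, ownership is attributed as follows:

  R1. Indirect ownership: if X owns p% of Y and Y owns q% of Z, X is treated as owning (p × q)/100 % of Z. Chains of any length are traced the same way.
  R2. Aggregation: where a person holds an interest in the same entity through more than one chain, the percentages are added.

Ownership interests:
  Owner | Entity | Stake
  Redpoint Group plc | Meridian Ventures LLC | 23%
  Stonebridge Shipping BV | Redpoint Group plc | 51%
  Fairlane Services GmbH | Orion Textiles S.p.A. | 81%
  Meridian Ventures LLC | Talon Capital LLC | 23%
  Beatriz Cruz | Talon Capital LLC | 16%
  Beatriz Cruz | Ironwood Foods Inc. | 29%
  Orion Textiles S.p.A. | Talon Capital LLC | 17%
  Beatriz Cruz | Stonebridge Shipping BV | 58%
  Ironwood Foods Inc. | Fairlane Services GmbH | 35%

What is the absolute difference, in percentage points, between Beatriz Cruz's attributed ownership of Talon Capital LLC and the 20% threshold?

Chain via Stonebridge Shipping BV → Redpoint Group plc → Meridian Ventures LLC (R1): 58% × 51% × 23% × 23% = 1.564782% of Talon Capital LLC.
Chain via Ironwood Foods Inc. → Fairlane Services GmbH → Orion Textiles S.p.A. (R1): 29% × 35% × 81% × 17% = 1.397655% of Talon Capital LLC.
Direct interest in Talon Capital LLC: 16%.
Aggregating (R2): 1.564782% + 1.397655% + 16% = 18.962437%.
18.962437% falls short of the 20% threshold by 1.037563 percentage points.

1.037563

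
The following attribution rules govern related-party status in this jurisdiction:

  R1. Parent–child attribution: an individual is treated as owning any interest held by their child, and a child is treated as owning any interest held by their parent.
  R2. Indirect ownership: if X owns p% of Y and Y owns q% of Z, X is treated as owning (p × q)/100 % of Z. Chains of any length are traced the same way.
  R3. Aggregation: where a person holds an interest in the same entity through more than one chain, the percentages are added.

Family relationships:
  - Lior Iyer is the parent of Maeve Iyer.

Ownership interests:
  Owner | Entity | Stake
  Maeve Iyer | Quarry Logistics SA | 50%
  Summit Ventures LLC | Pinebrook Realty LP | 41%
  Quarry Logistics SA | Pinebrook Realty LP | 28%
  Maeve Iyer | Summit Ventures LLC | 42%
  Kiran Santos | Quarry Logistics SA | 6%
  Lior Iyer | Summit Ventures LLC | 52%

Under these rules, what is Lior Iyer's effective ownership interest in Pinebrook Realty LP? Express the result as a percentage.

52.54%

By parent–child attribution (R1), Lior Iyer is treated as also owning Maeve Iyer's interest in Summit Ventures LLC, giving 52% + 42% = 94%.
By parent–child attribution (R1), Lior Iyer is treated as owning Maeve Iyer's 50% interest in Quarry Logistics SA.
Chain via Summit Ventures LLC (R2): 94% × 41% = 38.54% of Pinebrook Realty LP.
Chain via Quarry Logistics SA (R2): 50% × 28% = 14% of Pinebrook Realty LP.
Aggregating (R3): 38.54% + 14% = 52.54%.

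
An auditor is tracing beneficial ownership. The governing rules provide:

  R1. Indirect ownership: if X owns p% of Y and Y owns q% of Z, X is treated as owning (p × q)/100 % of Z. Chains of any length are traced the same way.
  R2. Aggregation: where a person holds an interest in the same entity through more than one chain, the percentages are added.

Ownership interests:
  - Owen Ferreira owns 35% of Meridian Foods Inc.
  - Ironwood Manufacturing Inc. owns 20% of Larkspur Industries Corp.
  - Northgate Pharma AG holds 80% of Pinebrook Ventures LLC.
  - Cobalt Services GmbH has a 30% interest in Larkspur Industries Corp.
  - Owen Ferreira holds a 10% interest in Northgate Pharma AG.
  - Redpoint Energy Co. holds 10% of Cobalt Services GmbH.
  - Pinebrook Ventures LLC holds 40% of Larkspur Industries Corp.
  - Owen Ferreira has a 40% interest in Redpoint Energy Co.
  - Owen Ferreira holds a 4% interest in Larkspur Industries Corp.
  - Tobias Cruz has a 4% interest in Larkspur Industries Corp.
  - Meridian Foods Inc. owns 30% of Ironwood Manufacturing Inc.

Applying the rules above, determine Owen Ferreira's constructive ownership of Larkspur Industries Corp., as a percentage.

10.5%

Chain via Redpoint Energy Co. → Cobalt Services GmbH (R1): 40% × 10% × 30% = 1.2% of Larkspur Industries Corp.
Chain via Meridian Foods Inc. → Ironwood Manufacturing Inc. (R1): 35% × 30% × 20% = 2.1% of Larkspur Industries Corp.
Chain via Northgate Pharma AG → Pinebrook Ventures LLC (R1): 10% × 80% × 40% = 3.2% of Larkspur Industries Corp.
Direct interest in Larkspur Industries Corp: 4%.
Aggregating (R2): 1.2% + 2.1% + 3.2% + 4% = 10.5%.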